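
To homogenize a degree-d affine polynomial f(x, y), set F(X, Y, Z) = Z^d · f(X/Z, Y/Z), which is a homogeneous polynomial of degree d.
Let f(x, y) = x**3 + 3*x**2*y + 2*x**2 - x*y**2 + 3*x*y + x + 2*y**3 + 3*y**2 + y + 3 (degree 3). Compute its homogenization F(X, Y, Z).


F(X, Y, Z) = X**3 + 3*X**2*Y + 2*X**2*Z - X*Y**2 + 3*X*Y*Z + X*Z**2 + 2*Y**3 + 3*Y**2*Z + Y*Z**2 + 3*Z**3

deg(f) = 3.
Substitute x = X/Z, y = Y/Z into f, then multiply by Z^3.
  monomial 1·x^3·y^0 ↦ 1·X^3·Y^0·Z^0.
  monomial 3·x^2·y^1 ↦ 3·X^2·Y^1·Z^0.
  monomial 2·x^2·y^0 ↦ 2·X^2·Y^0·Z^1.
  monomial -1·x^1·y^2 ↦ -1·X^1·Y^2·Z^0.
  monomial 3·x^1·y^1 ↦ 3·X^1·Y^1·Z^1.
  monomial 1·x^1·y^0 ↦ 1·X^1·Y^0·Z^2.
  monomial 2·x^0·y^3 ↦ 2·X^0·Y^3·Z^0.
  monomial 3·x^0·y^2 ↦ 3·X^0·Y^2·Z^1.
  monomial 1·x^0·y^1 ↦ 1·X^0·Y^1·Z^2.
  monomial 3·x^0·y^0 ↦ 3·X^0·Y^0·Z^3.
Collecting: F(X, Y, Z) = X**3 + 3*X**2*Y + 2*X**2*Z - X*Y**2 + 3*X*Y*Z + X*Z**2 + 2*Y**3 + 3*Y**2*Z + Y*Z**2 + 3*Z**3.


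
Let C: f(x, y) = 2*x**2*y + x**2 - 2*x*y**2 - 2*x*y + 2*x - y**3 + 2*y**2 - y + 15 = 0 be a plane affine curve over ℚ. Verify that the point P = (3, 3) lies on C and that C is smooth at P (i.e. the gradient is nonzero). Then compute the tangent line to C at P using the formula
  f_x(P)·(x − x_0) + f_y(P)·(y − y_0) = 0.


Tangent line at P: 20*x - 40*y + 60 = 0.

Step 1: f(3, 3) = 0, so P lies on C.
Step 2: partial derivatives
  f_x(x, y) = 4*x*y + 2*x - 2*y**2 - 2*y + 2, f_y(x, y) = 2*x**2 - 4*x*y - 2*x - 3*y**2 + 4*y - 1.
  f_x(P) = 20, f_y(P) = -40 (gradient nonzero, so P is smooth).
Step 3: tangent line at P: 20·(x − 3) + -40·(y − 3) = 0.
Expanding: 20*x - 40*y + 60 = 0.


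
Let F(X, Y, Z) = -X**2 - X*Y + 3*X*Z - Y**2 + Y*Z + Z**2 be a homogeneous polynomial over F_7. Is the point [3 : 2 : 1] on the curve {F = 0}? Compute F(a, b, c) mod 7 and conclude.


F(3,2,1) ≡ 0 (mod 7); P is on the curve.

Evaluate F(3, 2, 1) term-by-term (mod 7).
  -X**2 ↦ -1·9·1·1 = -9
  -X*Y ↦ -1·3·2·1 = -6
  3*X*Z ↦ 3·3·1·1 = 9
  -Y**2 ↦ -1·1·4·1 = -4
  Y*Z ↦ 1·1·2·1 = 2
  Z**2 ↦ 1·1·1·1 = 1
Sum: F(3, 2, 1) = (-9) + (-6) + (9) + (-4) + (2) + (1) = -7.
Reducing mod 7: -7 ≡ 0 (mod 7).
Since F(a, b, c) ≡ 0 (mod 7), P lies on the curve.


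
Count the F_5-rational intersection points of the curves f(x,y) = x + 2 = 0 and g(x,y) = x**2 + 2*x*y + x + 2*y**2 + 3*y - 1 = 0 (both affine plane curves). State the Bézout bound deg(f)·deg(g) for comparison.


Common zeros: ∅; count = 0; Bézout bound = 2.

deg(f) = 1, deg(g) = 2, so Bézout bound = 2.
Scan x ∈ F_5. For each x, list the y ∈ F_5 with f(x, y) ≡ 0 and those with g(x, y) ≡ 0 (mod 5); the common zeros in that column are the intersection.
  x = 0: f ≡ 0 at y ∈ ∅; g ≡ 0 at y ∈ ∅; common: ∅.
  x = 1: f ≡ 0 at y ∈ ∅; g ≡ 0 at y ∈ ∅; common: ∅.
  x = 2: f ≡ 0 at y ∈ ∅; g ≡ 0 at y ∈ {0, 4}; common: ∅.
  x = 3: f ≡ 0 at y ∈ {0, 1, 2, 3, 4}; g ≡ 0 at y ∈ ∅; common: ∅.
  x = 4: f ≡ 0 at y ∈ ∅; g ≡ 0 at y ∈ {3, 4}; common: ∅.
Collecting: common zeros = ∅, so the count is 0.
Comparison with the Bézout bound: 0 ≤ 2 = deg(f)·deg(g), as expected for curves with no common component (the affine F_5-count falls short of the bound because intersections may lie at infinity, over extension fields, or carry multiplicity).


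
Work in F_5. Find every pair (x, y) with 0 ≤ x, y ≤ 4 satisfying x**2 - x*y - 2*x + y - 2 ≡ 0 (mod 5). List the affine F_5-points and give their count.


Affine F_5-points: {(0, 2), (2, 3), (3, 3), (4, 2)}; count = 4.

For each of the 25 pairs (x, y) ∈ F_5², evaluate f(x, y) mod 5. Record the zeros.
  x = 0: [0↦3, 1↦4, 2↦0, 3↦1, 4↦2]  zeros at y ∈ {2}
  x = 1: [0↦2, 1↦2, 2↦2, 3↦2, 4↦2]  zeros at y ∈ ∅
  x = 2: [0↦3, 1↦2, 2↦1, 3↦0, 4↦4]  zeros at y ∈ {3}
  x = 3: [0↦1, 1↦4, 2↦2, 3↦0, 4↦3]  zeros at y ∈ {3}
  x = 4: [0↦1, 1↦3, 2↦0, 3↦2, 4↦4]  zeros at y ∈ {2}
Collecting zeros: affine points = {(0, 2), (2, 3), (3, 3), (4, 2)}.
Total count |C(F_5)_aff| = 4.


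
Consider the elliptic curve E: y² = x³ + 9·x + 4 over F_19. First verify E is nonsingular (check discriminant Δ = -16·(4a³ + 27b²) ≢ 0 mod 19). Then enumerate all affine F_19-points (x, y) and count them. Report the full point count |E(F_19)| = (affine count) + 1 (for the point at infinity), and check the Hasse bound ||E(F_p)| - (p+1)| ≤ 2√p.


Affine points = {(0, 2), (0, 17), (2, 7), (2, 12), (3, 1), (3, 18), (4, 3), (4, 16), (7, 7), (7, 12), (9, 4), (9, 15), (10, 7), (10, 12), (11, 3), (11, 16), (12, 4), (12, 15), (13, 0), (14, 9), (14, 10), (16, 8), (16, 11), (17, 4), (17, 15)}; affine count = 25; |E(F_19)| = 26.

Discriminant check: Δ ∝ 4a³ + 27b² = 4·9³ + 27·4² = 4·729 + 27·16 ≡ 4 (mod 19). Nonzero ⇒ E is nonsingular.
For each x ∈ F_19, compute rhs = x³ + 9·x + 4 mod 19, then count y ∈ F_19 with y² ≡ rhs.
  x = 0: rhs = 4, matching y values: 2, 17 (2 points).
  x = 1: rhs = 14, matching y values: none (0 points).
  x = 2: rhs = 11, matching y values: 7, 12 (2 points).
  x = 3: rhs = 1, matching y values: 1, 18 (2 points).
  x = 4: rhs = 9, matching y values: 3, 16 (2 points).
  x = 5: rhs = 3, matching y values: none (0 points).
  x = 6: rhs = 8, matching y values: none (0 points).
  x = 7: rhs = 11, matching y values: 7, 12 (2 points).
  x = 8: rhs = 18, matching y values: none (0 points).
  x = 9: rhs = 16, matching y values: 4, 15 (2 points).
  x = 10: rhs = 11, matching y values: 7, 12 (2 points).
  x = 11: rhs = 9, matching y values: 3, 16 (2 points).
  x = 12: rhs = 16, matching y values: 4, 15 (2 points).
  x = 13: rhs = 0, matching y values: 0 (1 points).
  x = 14: rhs = 5, matching y values: 9, 10 (2 points).
  x = 15: rhs = 18, matching y values: none (0 points).
  x = 16: rhs = 7, matching y values: 8, 11 (2 points).
  x = 17: rhs = 16, matching y values: 4, 15 (2 points).
  x = 18: rhs = 13, matching y values: none (0 points).
Total affine count: 25.
Full point count |E(F_19)| = 25 + 1 = 26.
Hasse bound: |26 − (19+1)| = |6| = 6 ≤ 2√19 ≈ 8.7178 ✓.


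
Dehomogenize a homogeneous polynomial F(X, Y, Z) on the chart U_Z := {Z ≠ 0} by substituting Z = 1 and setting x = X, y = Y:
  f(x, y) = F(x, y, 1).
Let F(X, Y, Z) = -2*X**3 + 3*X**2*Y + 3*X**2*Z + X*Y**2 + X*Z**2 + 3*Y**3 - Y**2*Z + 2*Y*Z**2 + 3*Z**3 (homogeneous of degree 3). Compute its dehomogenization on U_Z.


f(x, y) = -2*x**3 + 3*x**2*y + 3*x**2 + x*y**2 + x + 3*y**3 - y**2 + 2*y + 3

On U_Z we set Z = 1. Each monomial c·X^i·Y^j·Z^k in F becomes c·x^i·y^j·1^k = c·x^i·y^j.
Substituting Z = 1: F(X, Y, 1) = -2*x**3 + 3*x**2*y + 3*x**2 + x*y**2 + x + 3*y**3 - y**2 + 2*y + 3.
Note: deg(f) ≤ deg(F) = 3; strict inequality happens when F is divisible by Z (lost terms).


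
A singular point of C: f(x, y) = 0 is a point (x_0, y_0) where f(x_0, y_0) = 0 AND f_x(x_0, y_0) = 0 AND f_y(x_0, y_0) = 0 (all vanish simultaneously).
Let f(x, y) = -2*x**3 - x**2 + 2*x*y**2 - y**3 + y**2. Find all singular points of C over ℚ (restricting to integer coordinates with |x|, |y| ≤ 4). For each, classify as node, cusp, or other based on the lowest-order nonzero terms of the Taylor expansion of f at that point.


Singular points: {(0, 0)}; classification: node.

Compute partial derivatives:
  f_x = -6*x**2 - 2*x + 2*y**2.
  f_y = 4*x*y - 3*y**2 + 2*y.
Scan x_0 ∈ {−4, ..., 4}. For each x_0, f_y(x_0, y) is a polynomial in y; find its integer roots y ∈ {−4, ..., 4}, then test f_x and f at those candidates.
  x = -4: f_y(-4, y) = -3*y**2 - 14*y; vanishes at y ∈ {0}. (-4, 0): f_x = -88 ≠ 0.
  x = -3: f_y(-3, y) = -3*y**2 - 10*y; vanishes at y ∈ {0}. (-3, 0): f_x = -48 ≠ 0.
  x = -2: f_y(-2, y) = -3*y**2 - 6*y; vanishes at y ∈ {-2, 0}. (-2, -2): f_x = -12 ≠ 0; (-2, 0): f_x = -20 ≠ 0.
  x = -1: f_y(-1, y) = -3*y**2 - 2*y; vanishes at y ∈ {0}. (-1, 0): f_x = -4 ≠ 0.
  x = 0: f_y(0, y) = -3*y**2 + 2*y; vanishes at y ∈ {0}. (0, 0): f_x = 0, f = 0 — SINGULAR.
  x = 1: f_y(1, y) = -3*y**2 + 6*y; vanishes at y ∈ {0, 2}. (1, 0): f_x = -8 ≠ 0; (1, 2): f_x = 0 but f = 1 ≠ 0.
  x = 2: f_y(2, y) = -3*y**2 + 10*y; vanishes at y ∈ {0}. (2, 0): f_x = -28 ≠ 0.
  x = 3: f_y(3, y) = -3*y**2 + 14*y; vanishes at y ∈ {0}. (3, 0): f_x = -60 ≠ 0.
  x = 4: f_y(4, y) = -3*y**2 + 18*y; vanishes at y ∈ {0}. (4, 0): f_x = -104 ≠ 0.
Only singular point on the grid: (0, 0).
Classify: substitute x = 0 + u, y = 0 + v and expand: f = -2*u**3 - u**2 + 2*u*v**2 - v**3 + v**2.
No constant or linear terms (consistent with a singular point). Quadratic part: -u**2 + v**2. Cubic part: -2*u**3 + 2*u*v**2 - v**3.
The quadratic part v**2 - u**2 = (v − u)(v + u) splits into two distinct linear factors, so there are two distinct tangent lines y − 0 = ±(x − 0) — this is a node (ordinary double point).
Classification: node.


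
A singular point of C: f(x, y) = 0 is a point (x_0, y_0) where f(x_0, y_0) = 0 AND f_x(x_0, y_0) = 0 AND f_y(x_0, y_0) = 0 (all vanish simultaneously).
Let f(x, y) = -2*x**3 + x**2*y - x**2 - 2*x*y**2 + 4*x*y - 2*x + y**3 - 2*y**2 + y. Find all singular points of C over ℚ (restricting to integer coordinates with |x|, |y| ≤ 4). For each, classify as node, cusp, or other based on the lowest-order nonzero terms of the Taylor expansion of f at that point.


Singular points: {(0, 1)}; classification: cusp.

Compute partial derivatives:
  f_x = -6*x**2 + 2*x*y - 2*x - 2*y**2 + 4*y - 2.
  f_y = x**2 - 4*x*y + 4*x + 3*y**2 - 4*y + 1.
Scan x_0 ∈ {−4, ..., 4}. For each x_0, f_y(x_0, y) is a polynomial in y; find its integer roots y ∈ {−4, ..., 4}, then test f_x and f at those candidates.
  x = -4: f_y(-4, y) = 3*y**2 + 12*y + 1; no integer root y with |y| ≤ 4.
  x = -3: f_y(-3, y) = 3*y**2 + 8*y - 2; no integer root y with |y| ≤ 4.
  x = -2: f_y(-2, y) = 3*y**2 + 4*y - 3; no integer root y with |y| ≤ 4.
  x = -1: f_y(-1, y) = 3*y**2 - 2; no integer root y with |y| ≤ 4.
  x = 0: f_y(0, y) = 3*y**2 - 4*y + 1; vanishes at y ∈ {1}. (0, 1): f_x = 0, f = 0 — SINGULAR.
  x = 1: f_y(1, y) = 3*y**2 - 8*y + 6; no integer root y with |y| ≤ 4.
  x = 2: f_y(2, y) = 3*y**2 - 12*y + 13; no integer root y with |y| ≤ 4.
  x = 3: f_y(3, y) = 3*y**2 - 16*y + 22; no integer root y with |y| ≤ 4.
  x = 4: f_y(4, y) = 3*y**2 - 20*y + 33; vanishes at y ∈ {3}. (4, 3): f_x = -88 ≠ 0.
Only singular point on the grid: (0, 1).
Classify: substitute x = 0 + u, y = 1 + v and expand: f = -2*u**3 + u**2*v - 2*u*v**2 + v**3 + v**2.
No constant or linear terms (consistent with a singular point). Quadratic part: v**2. Cubic part: -2*u**3 + u**2*v - 2*u*v**2 + v**3.
The quadratic part v**2 is a perfect square, so there is a single (double) tangent line v = 0, i.e. y = 1. Restricting the cubic part to that line (v = 0) leaves -2*u**3 ≠ 0, so f is not divisible by v and the branch is v² ≈ 2*u**3 to lowest order — this is a cusp.
Classification: cusp.


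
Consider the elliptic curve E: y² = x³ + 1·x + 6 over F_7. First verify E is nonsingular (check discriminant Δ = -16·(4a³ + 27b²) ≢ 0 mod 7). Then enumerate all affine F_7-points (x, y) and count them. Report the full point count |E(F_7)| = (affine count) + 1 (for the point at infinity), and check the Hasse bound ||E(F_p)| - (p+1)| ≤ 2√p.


Affine points = {(1, 1), (1, 6), (2, 3), (2, 4), (3, 1), (3, 6), (4, 2), (4, 5), (6, 2), (6, 5)}; affine count = 10; |E(F_7)| = 11.

Discriminant check: Δ ∝ 4a³ + 27b² = 4·1³ + 27·6² = 4·1 + 27·36 ≡ 3 (mod 7). Nonzero ⇒ E is nonsingular.
For each x ∈ F_7, compute rhs = x³ + 1·x + 6 mod 7, then count y ∈ F_7 with y² ≡ rhs.
  x = 0: rhs = 6, matching y values: none (0 points).
  x = 1: rhs = 1, matching y values: 1, 6 (2 points).
  x = 2: rhs = 2, matching y values: 3, 4 (2 points).
  x = 3: rhs = 1, matching y values: 1, 6 (2 points).
  x = 4: rhs = 4, matching y values: 2, 5 (2 points).
  x = 5: rhs = 3, matching y values: none (0 points).
  x = 6: rhs = 4, matching y values: 2, 5 (2 points).
Total affine count: 10.
Full point count |E(F_7)| = 10 + 1 = 11.
Hasse bound: |11 − (7+1)| = |3| = 3 ≤ 2√7 ≈ 5.2915 ✓.


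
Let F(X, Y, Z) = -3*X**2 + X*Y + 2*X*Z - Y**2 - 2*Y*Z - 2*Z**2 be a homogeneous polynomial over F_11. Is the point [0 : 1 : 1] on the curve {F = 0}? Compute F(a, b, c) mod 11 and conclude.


F(0,1,1) ≡ 6 (mod 11); P is NOT on the curve.

Evaluate F(0, 1, 1) term-by-term (mod 11).
  -3*X**2 ↦ -3·0·1·1 = 0
  X*Y ↦ 1·0·1·1 = 0
  2*X*Z ↦ 2·0·1·1 = 0
  -Y**2 ↦ -1·1·1·1 = -1
  -2*Y*Z ↦ -2·1·1·1 = -2
  -2*Z**2 ↦ -2·1·1·1 = -2
Sum: F(0, 1, 1) = (0) + (0) + (0) + (-1) + (-2) + (-2) = -5.
Reducing mod 11: -5 ≡ 6 (mod 11).
Since F(a, b, c) ≡ 6 ≠ 0 (mod 11), P does NOT lie on the curve.


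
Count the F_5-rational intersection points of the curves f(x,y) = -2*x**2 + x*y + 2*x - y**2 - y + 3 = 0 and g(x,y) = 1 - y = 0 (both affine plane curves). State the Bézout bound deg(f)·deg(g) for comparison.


Common zeros: ∅; count = 0; Bézout bound = 2.

deg(f) = 2, deg(g) = 1, so Bézout bound = 2.
Scan x ∈ F_5. For each x, list the y ∈ F_5 with f(x, y) ≡ 0 and those with g(x, y) ≡ 0 (mod 5); the common zeros in that column are the intersection.
  x = 0: f ≡ 0 at y ∈ ∅; g ≡ 0 at y ∈ {1}; common: ∅.
  x = 1: f ≡ 0 at y ∈ ∅; g ≡ 0 at y ∈ {1}; common: ∅.
  x = 2: f ≡ 0 at y ∈ ∅; g ≡ 0 at y ∈ {1}; common: ∅.
  x = 3: f ≡ 0 at y ∈ ∅; g ≡ 0 at y ∈ {1}; common: ∅.
  x = 4: f ≡ 0 at y ∈ {4}; g ≡ 0 at y ∈ {1}; common: ∅.
Collecting: common zeros = ∅, so the count is 0.
Comparison with the Bézout bound: 0 ≤ 2 = deg(f)·deg(g), as expected for curves with no common component (the affine F_5-count falls short of the bound because intersections may lie at infinity, over extension fields, or carry multiplicity).


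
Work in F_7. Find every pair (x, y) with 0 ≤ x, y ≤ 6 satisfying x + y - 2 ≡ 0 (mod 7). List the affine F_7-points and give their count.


Affine F_7-points: {(0, 2), (1, 1), (2, 0), (3, 6), (4, 5), (5, 4), (6, 3)}; count = 7.

For each of the 49 pairs (x, y) ∈ F_7², evaluate f(x, y) mod 7. Record the zeros.
  x = 0: [0↦5, 1↦6, 2↦0, 3↦1, 4↦2, 5↦3, 6↦4]  zeros at y ∈ {2}
  x = 1: [0↦6, 1↦0, 2↦1, 3↦2, 4↦3, 5↦4, 6↦5]  zeros at y ∈ {1}
  x = 2: [0↦0, 1↦1, 2↦2, 3↦3, 4↦4, 5↦5, 6↦6]  zeros at y ∈ {0}
  x = 3: [0↦1, 1↦2, 2↦3, 3↦4, 4↦5, 5↦6, 6↦0]  zeros at y ∈ {6}
  x = 4: [0↦2, 1↦3, 2↦4, 3↦5, 4↦6, 5↦0, 6↦1]  zeros at y ∈ {5}
  x = 5: [0↦3, 1↦4, 2↦5, 3↦6, 4↦0, 5↦1, 6↦2]  zeros at y ∈ {4}
  x = 6: [0↦4, 1↦5, 2↦6, 3↦0, 4↦1, 5↦2, 6↦3]  zeros at y ∈ {3}
Collecting zeros: affine points = {(0, 2), (1, 1), (2, 0), (3, 6), (4, 5), (5, 4), (6, 3)}.
Total count |C(F_7)_aff| = 7.


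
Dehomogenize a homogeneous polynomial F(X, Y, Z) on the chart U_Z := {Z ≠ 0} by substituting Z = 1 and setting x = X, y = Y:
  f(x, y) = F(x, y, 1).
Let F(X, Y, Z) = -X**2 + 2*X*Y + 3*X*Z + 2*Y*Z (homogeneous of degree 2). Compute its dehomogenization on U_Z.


f(x, y) = -x**2 + 2*x*y + 3*x + 2*y

On U_Z we set Z = 1. Each monomial c·X^i·Y^j·Z^k in F becomes c·x^i·y^j·1^k = c·x^i·y^j.
Substituting Z = 1: F(X, Y, 1) = -x**2 + 2*x*y + 3*x + 2*y.
Note: deg(f) ≤ deg(F) = 2; strict inequality happens when F is divisible by Z (lost terms).


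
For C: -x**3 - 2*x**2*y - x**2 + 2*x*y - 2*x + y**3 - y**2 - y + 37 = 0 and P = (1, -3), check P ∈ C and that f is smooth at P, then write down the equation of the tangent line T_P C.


Tangent line at P: -x + 32*y + 97 = 0.

Step 1: f(1, -3) = 0, so P lies on C.
Step 2: partial derivatives
  f_x(x, y) = -3*x**2 - 4*x*y - 2*x + 2*y - 2, f_y(x, y) = -2*x**2 + 2*x + 3*y**2 - 2*y - 1.
  f_x(P) = -1, f_y(P) = 32 (gradient nonzero, so P is smooth).
Step 3: tangent line at P: -1·(x − 1) + 32·(y − -3) = 0.
Expanding: -x + 32*y + 97 = 0.


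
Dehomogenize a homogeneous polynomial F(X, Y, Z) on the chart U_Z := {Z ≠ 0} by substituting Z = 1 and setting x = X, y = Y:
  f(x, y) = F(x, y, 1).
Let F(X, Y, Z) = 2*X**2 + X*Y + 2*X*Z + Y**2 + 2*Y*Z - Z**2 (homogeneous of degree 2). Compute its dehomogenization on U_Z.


f(x, y) = 2*x**2 + x*y + 2*x + y**2 + 2*y - 1

On U_Z we set Z = 1. Each monomial c·X^i·Y^j·Z^k in F becomes c·x^i·y^j·1^k = c·x^i·y^j.
Substituting Z = 1: F(X, Y, 1) = 2*x**2 + x*y + 2*x + y**2 + 2*y - 1.
Note: deg(f) ≤ deg(F) = 2; strict inequality happens when F is divisible by Z (lost terms).


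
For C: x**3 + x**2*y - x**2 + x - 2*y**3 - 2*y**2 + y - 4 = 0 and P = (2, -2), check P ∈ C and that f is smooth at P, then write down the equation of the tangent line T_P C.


Tangent line at P: x - 11*y - 24 = 0.

Step 1: f(2, -2) = 0, so P lies on C.
Step 2: partial derivatives
  f_x(x, y) = 3*x**2 + 2*x*y - 2*x + 1, f_y(x, y) = x**2 - 6*y**2 - 4*y + 1.
  f_x(P) = 1, f_y(P) = -11 (gradient nonzero, so P is smooth).
Step 3: tangent line at P: 1·(x − 2) + -11·(y − -2) = 0.
Expanding: x - 11*y - 24 = 0.


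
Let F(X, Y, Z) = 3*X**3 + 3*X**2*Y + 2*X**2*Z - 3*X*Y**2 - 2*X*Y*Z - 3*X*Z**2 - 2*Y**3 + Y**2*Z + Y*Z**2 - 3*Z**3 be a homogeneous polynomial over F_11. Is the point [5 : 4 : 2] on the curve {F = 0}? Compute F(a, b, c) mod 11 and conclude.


F(5,4,2) ≡ 5 (mod 11); P is NOT on the curve.

Evaluate F(5, 4, 2) term-by-term (mod 11).
  3*X**3 ↦ 3·125·1·1 = 375
  3*X**2*Y ↦ 3·25·4·1 = 300
  2*X**2*Z ↦ 2·25·1·2 = 100
  -3*X*Y**2 ↦ -3·5·16·1 = -240
  -2*X*Y*Z ↦ -2·5·4·2 = -80
  -3*X*Z**2 ↦ -3·5·1·4 = -60
  -2*Y**3 ↦ -2·1·64·1 = -128
  Y**2*Z ↦ 1·1·16·2 = 32
  Y*Z**2 ↦ 1·1·4·4 = 16
  -3*Z**3 ↦ -3·1·1·8 = -24
Sum: F(5, 4, 2) = (375) + (300) + (100) + (-240) + (-80) + (-60) + (-128) + (32) + (16) + (-24) = 291.
Reducing mod 11: 291 ≡ 5 (mod 11).
Since F(a, b, c) ≡ 5 ≠ 0 (mod 11), P does NOT lie on the curve.


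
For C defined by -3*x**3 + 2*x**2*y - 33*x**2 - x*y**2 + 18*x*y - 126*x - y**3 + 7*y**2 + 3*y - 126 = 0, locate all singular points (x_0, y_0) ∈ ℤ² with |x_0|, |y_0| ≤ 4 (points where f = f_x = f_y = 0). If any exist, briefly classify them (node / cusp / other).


Singular points: {(-3, 3)}; classification: cusp.

Compute partial derivatives:
  f_x = -9*x**2 + 4*x*y - 66*x - y**2 + 18*y - 126.
  f_y = 2*x**2 - 2*x*y + 18*x - 3*y**2 + 14*y + 3.
Scan x_0 ∈ {−4, ..., 4}. For each x_0, f_y(x_0, y) is a polynomial in y; find its integer roots y ∈ {−4, ..., 4}, then test f_x and f at those candidates.
  x = -4: f_y(-4, y) = -3*y**2 + 22*y - 37; no integer root y with |y| ≤ 4.
  x = -3: f_y(-3, y) = -3*y**2 + 20*y - 33; vanishes at y ∈ {3}. (-3, 3): f_x = 0, f = 0 — SINGULAR.
  x = -2: f_y(-2, y) = -3*y**2 + 18*y - 25; no integer root y with |y| ≤ 4.
  x = -1: f_y(-1, y) = -3*y**2 + 16*y - 13; vanishes at y ∈ {1}. (-1, 1): f_x = -56 ≠ 0.
  x = 0: f_y(0, y) = -3*y**2 + 14*y + 3; no integer root y with |y| ≤ 4.
  x = 1: f_y(1, y) = -3*y**2 + 12*y + 23; no integer root y with |y| ≤ 4.
  x = 2: f_y(2, y) = -3*y**2 + 10*y + 47; no integer root y with |y| ≤ 4.
  x = 3: f_y(3, y) = -3*y**2 + 8*y + 75; no integer root y with |y| ≤ 4.
  x = 4: f_y(4, y) = -3*y**2 + 6*y + 107; no integer root y with |y| ≤ 4.
Only singular point on the grid: (-3, 3).
Classify: substitute x = -3 + u, y = 3 + v and expand: f = -3*u**3 + 2*u**2*v - u*v**2 - v**3 + v**2.
No constant or linear terms (consistent with a singular point). Quadratic part: v**2. Cubic part: -3*u**3 + 2*u**2*v - u*v**2 - v**3.
The quadratic part v**2 is a perfect square, so there is a single (double) tangent line v = 0, i.e. y = 3. Restricting the cubic part to that line (v = 0) leaves -3*u**3 ≠ 0, so f is not divisible by v and the branch is v² ≈ 3*u**3 to lowest order — this is a cusp.
Classification: cusp.


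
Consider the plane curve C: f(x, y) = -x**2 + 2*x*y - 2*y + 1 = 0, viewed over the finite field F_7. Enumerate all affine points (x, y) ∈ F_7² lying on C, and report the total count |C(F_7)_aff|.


Affine F_7-points: {(0, 4), (1, 0), (1, 1), (1, 2), (1, 3), (1, 4), (1, 5), (1, 6), (2, 5), (3, 2), (4, 6), (5, 3), (6, 0)}; count = 13.

For each of the 49 pairs (x, y) ∈ F_7², evaluate f(x, y) mod 7. Record the zeros.
  x = 0: [0↦1, 1↦6, 2↦4, 3↦2, 4↦0, 5↦5, 6↦3]  zeros at y ∈ {4}
  x = 1: [0↦0, 1↦0, 2↦0, 3↦0, 4↦0, 5↦0, 6↦0]  zeros at y ∈ {0, 1, 2, 3, 4, 5, 6}
  x = 2: [0↦4, 1↦6, 2↦1, 3↦3, 4↦5, 5↦0, 6↦2]  zeros at y ∈ {5}
  x = 3: [0↦6, 1↦3, 2↦0, 3↦4, 4↦1, 5↦5, 6↦2]  zeros at y ∈ {2}
  x = 4: [0↦6, 1↦5, 2↦4, 3↦3, 4↦2, 5↦1, 6↦0]  zeros at y ∈ {6}
  x = 5: [0↦4, 1↦5, 2↦6, 3↦0, 4↦1, 5↦2, 6↦3]  zeros at y ∈ {3}
  x = 6: [0↦0, 1↦3, 2↦6, 3↦2, 4↦5, 5↦1, 6↦4]  zeros at y ∈ {0}
Collecting zeros: affine points = {(0, 4), (1, 0), (1, 1), (1, 2), (1, 3), (1, 4), (1, 5), (1, 6), (2, 5), (3, 2), (4, 6), (5, 3), (6, 0)}.
Total count |C(F_7)_aff| = 13.


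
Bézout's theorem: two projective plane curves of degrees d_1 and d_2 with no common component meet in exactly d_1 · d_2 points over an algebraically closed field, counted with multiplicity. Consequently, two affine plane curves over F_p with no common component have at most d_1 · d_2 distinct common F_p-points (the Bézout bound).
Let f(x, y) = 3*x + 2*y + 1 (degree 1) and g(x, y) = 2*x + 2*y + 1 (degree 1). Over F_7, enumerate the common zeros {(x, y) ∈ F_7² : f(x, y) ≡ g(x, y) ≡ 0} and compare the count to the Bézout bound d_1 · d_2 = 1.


Common zeros: {(0, 3)}; count = 1; Bézout bound = 1.

deg(f) = 1, deg(g) = 1, so Bézout bound = 1.
Scan x ∈ F_7. For each x, list the y ∈ F_7 with f(x, y) ≡ 0 and those with g(x, y) ≡ 0 (mod 7); the common zeros in that column are the intersection.
  x = 0: f ≡ 0 at y ∈ {3}; g ≡ 0 at y ∈ {3}; common: {3}.
  x = 1: f ≡ 0 at y ∈ {5}; g ≡ 0 at y ∈ {2}; common: ∅.
  x = 2: f ≡ 0 at y ∈ {0}; g ≡ 0 at y ∈ {1}; common: ∅.
  x = 3: f ≡ 0 at y ∈ {2}; g ≡ 0 at y ∈ {0}; common: ∅.
  x = 4: f ≡ 0 at y ∈ {4}; g ≡ 0 at y ∈ {6}; common: ∅.
  x = 5: f ≡ 0 at y ∈ {6}; g ≡ 0 at y ∈ {5}; common: ∅.
  x = 6: f ≡ 0 at y ∈ {1}; g ≡ 0 at y ∈ {4}; common: ∅.
Collecting: common zeros = {(0, 3)}, so the count is 1.
Comparison with the Bézout bound: 1 ≤ 1 = deg(f)·deg(g), as expected for curves with no common component (the bound is attained).


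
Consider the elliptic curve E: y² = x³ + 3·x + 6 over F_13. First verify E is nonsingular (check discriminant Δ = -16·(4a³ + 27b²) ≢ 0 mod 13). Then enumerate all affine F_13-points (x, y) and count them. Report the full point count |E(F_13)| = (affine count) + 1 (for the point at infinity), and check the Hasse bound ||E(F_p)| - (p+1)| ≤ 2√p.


Affine points = {(1, 6), (1, 7), (3, 4), (3, 9), (4, 2), (4, 11), (5, 4), (5, 9), (8, 3), (8, 10), (10, 3), (10, 10)}; affine count = 12; |E(F_13)| = 13.

Discriminant check: Δ ∝ 4a³ + 27b² = 4·3³ + 27·6² = 4·27 + 27·36 ≡ 1 (mod 13). Nonzero ⇒ E is nonsingular.
For each x ∈ F_13, compute rhs = x³ + 3·x + 6 mod 13, then count y ∈ F_13 with y² ≡ rhs.
  x = 0: rhs = 6, matching y values: none (0 points).
  x = 1: rhs = 10, matching y values: 6, 7 (2 points).
  x = 2: rhs = 7, matching y values: none (0 points).
  x = 3: rhs = 3, matching y values: 4, 9 (2 points).
  x = 4: rhs = 4, matching y values: 2, 11 (2 points).
  x = 5: rhs = 3, matching y values: 4, 9 (2 points).
  x = 6: rhs = 6, matching y values: none (0 points).
  x = 7: rhs = 6, matching y values: none (0 points).
  x = 8: rhs = 9, matching y values: 3, 10 (2 points).
  x = 9: rhs = 8, matching y values: none (0 points).
  x = 10: rhs = 9, matching y values: 3, 10 (2 points).
  x = 11: rhs = 5, matching y values: none (0 points).
  x = 12: rhs = 2, matching y values: none (0 points).
Total affine count: 12.
Full point count |E(F_13)| = 12 + 1 = 13.
Hasse bound: |13 − (13+1)| = |-1| = 1 ≤ 2√13 ≈ 7.2111 ✓.


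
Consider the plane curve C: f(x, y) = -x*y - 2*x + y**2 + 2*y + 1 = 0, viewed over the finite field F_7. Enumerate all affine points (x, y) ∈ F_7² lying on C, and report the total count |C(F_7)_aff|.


Affine F_7-points: {(0, 6), (3, 4), (4, 0), (4, 2), (6, 1), (6, 3)}; count = 6.

For each of the 49 pairs (x, y) ∈ F_7², evaluate f(x, y) mod 7. Record the zeros.
  x = 0: [0↦1, 1↦4, 2↦2, 3↦2, 4↦4, 5↦1, 6↦0]  zeros at y ∈ {6}
  x = 1: [0↦6, 1↦1, 2↦5, 3↦4, 4↦5, 5↦1, 6↦6]  zeros at y ∈ ∅
  x = 2: [0↦4, 1↦5, 2↦1, 3↦6, 4↦6, 5↦1, 6↦5]  zeros at y ∈ ∅
  x = 3: [0↦2, 1↦2, 2↦4, 3↦1, 4↦0, 5↦1, 6↦4]  zeros at y ∈ {4}
  x = 4: [0↦0, 1↦6, 2↦0, 3↦3, 4↦1, 5↦1, 6↦3]  zeros at y ∈ {0, 2}
  x = 5: [0↦5, 1↦3, 2↦3, 3↦5, 4↦2, 5↦1, 6↦2]  zeros at y ∈ ∅
  x = 6: [0↦3, 1↦0, 2↦6, 3↦0, 4↦3, 5↦1, 6↦1]  zeros at y ∈ {1, 3}
Collecting zeros: affine points = {(0, 6), (3, 4), (4, 0), (4, 2), (6, 1), (6, 3)}.
Total count |C(F_7)_aff| = 6.


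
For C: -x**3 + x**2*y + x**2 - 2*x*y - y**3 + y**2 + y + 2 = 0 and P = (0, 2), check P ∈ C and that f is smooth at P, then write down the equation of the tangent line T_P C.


Tangent line at P: -4*x - 7*y + 14 = 0.

Step 1: f(0, 2) = 0, so P lies on C.
Step 2: partial derivatives
  f_x(x, y) = -3*x**2 + 2*x*y + 2*x - 2*y, f_y(x, y) = x**2 - 2*x - 3*y**2 + 2*y + 1.
  f_x(P) = -4, f_y(P) = -7 (gradient nonzero, so P is smooth).
Step 3: tangent line at P: -4·(x − 0) + -7·(y − 2) = 0.
Expanding: -4*x - 7*y + 14 = 0.


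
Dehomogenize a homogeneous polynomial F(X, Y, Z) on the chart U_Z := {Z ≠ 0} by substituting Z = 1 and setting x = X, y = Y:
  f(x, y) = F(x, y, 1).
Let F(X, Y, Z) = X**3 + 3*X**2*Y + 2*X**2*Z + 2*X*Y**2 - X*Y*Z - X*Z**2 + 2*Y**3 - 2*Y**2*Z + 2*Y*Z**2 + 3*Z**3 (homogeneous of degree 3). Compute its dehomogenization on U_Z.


f(x, y) = x**3 + 3*x**2*y + 2*x**2 + 2*x*y**2 - x*y - x + 2*y**3 - 2*y**2 + 2*y + 3

On U_Z we set Z = 1. Each monomial c·X^i·Y^j·Z^k in F becomes c·x^i·y^j·1^k = c·x^i·y^j.
Substituting Z = 1: F(X, Y, 1) = x**3 + 3*x**2*y + 2*x**2 + 2*x*y**2 - x*y - x + 2*y**3 - 2*y**2 + 2*y + 3.
Note: deg(f) ≤ deg(F) = 3; strict inequality happens when F is divisible by Z (lost terms).


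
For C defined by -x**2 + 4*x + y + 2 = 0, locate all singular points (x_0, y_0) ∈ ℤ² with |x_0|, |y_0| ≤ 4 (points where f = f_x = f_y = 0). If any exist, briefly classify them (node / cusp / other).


No singular points in the scanned grid; C is smooth there.

Compute partial derivatives:
  f_x = 4 - 2*x.
  f_y = 1.
f_y = 1 is a nonzero constant, so f_y never vanishes: no point (x, y) can satisfy f = f_x = f_y = 0. In particular no (x, y) ∈ {−4, ..., 4}² is singular; the curve is smooth.


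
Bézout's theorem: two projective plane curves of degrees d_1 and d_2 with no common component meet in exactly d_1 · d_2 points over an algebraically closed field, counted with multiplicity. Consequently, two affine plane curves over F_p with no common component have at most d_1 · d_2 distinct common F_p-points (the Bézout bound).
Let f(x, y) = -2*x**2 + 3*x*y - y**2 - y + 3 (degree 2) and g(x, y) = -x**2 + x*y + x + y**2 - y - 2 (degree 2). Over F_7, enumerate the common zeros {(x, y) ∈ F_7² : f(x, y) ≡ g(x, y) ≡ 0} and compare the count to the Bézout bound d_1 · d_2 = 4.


Common zeros: {(1, 4), (3, 3)}; count = 2; Bézout bound = 4.

deg(f) = 2, deg(g) = 2, so Bézout bound = 4.
Scan x ∈ F_7. For each x, list the y ∈ F_7 with f(x, y) ≡ 0 and those with g(x, y) ≡ 0 (mod 7); the common zeros in that column are the intersection.
  x = 0: f ≡ 0 at y ∈ ∅; g ≡ 0 at y ∈ {2, 6}; common: ∅.
  x = 1: f ≡ 0 at y ∈ {4, 5}; g ≡ 0 at y ∈ {3, 4}; common: {4}.
  x = 2: f ≡ 0 at y ∈ ∅; g ≡ 0 at y ∈ ∅; common: ∅.
  x = 3: f ≡ 0 at y ∈ {3, 5}; g ≡ 0 at y ∈ {2, 3}; common: {3}.
  x = 4: f ≡ 0 at y ∈ ∅; g ≡ 0 at y ∈ {0, 4}; common: ∅.
  x = 5: f ≡ 0 at y ∈ {3, 4}; g ≡ 0 at y ∈ ∅; common: ∅.
  x = 6: f ≡ 0 at y ∈ ∅; g ≡ 0 at y ∈ ∅; common: ∅.
Collecting: common zeros = {(1, 4), (3, 3)}, so the count is 2.
Comparison with the Bézout bound: 2 ≤ 4 = deg(f)·deg(g), as expected for curves with no common component (the affine F_7-count falls short of the bound because intersections may lie at infinity, over extension fields, or carry multiplicity).


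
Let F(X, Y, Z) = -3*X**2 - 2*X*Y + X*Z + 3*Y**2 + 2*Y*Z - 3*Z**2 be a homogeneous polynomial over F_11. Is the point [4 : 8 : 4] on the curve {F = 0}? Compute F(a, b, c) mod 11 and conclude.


F(4,8,4) ≡ 2 (mod 11); P is NOT on the curve.

Evaluate F(4, 8, 4) term-by-term (mod 11).
  -3*X**2 ↦ -3·16·1·1 = -48
  -2*X*Y ↦ -2·4·8·1 = -64
  X*Z ↦ 1·4·1·4 = 16
  3*Y**2 ↦ 3·1·64·1 = 192
  2*Y*Z ↦ 2·1·8·4 = 64
  -3*Z**2 ↦ -3·1·1·16 = -48
Sum: F(4, 8, 4) = (-48) + (-64) + (16) + (192) + (64) + (-48) = 112.
Reducing mod 11: 112 ≡ 2 (mod 11).
Since F(a, b, c) ≡ 2 ≠ 0 (mod 11), P does NOT lie on the curve.


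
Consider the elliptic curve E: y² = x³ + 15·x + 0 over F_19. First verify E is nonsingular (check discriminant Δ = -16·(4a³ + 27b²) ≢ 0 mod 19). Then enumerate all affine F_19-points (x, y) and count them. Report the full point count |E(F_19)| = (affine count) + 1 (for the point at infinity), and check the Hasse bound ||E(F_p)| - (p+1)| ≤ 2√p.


Affine points = {(0, 0), (1, 4), (1, 15), (2, 0), (7, 7), (7, 12), (8, 9), (8, 10), (9, 3), (9, 16), (13, 6), (13, 13), (14, 3), (14, 16), (15, 3), (15, 16), (16, 2), (16, 17), (17, 0)}; affine count = 19; |E(F_19)| = 20.

Discriminant check: Δ ∝ 4a³ + 27b² = 4·15³ + 27·0² = 4·3375 + 27·0 ≡ 10 (mod 19). Nonzero ⇒ E is nonsingular.
For each x ∈ F_19, compute rhs = x³ + 15·x + 0 mod 19, then count y ∈ F_19 with y² ≡ rhs.
  x = 0: rhs = 0, matching y values: 0 (1 points).
  x = 1: rhs = 16, matching y values: 4, 15 (2 points).
  x = 2: rhs = 0, matching y values: 0 (1 points).
  x = 3: rhs = 15, matching y values: none (0 points).
  x = 4: rhs = 10, matching y values: none (0 points).
  x = 5: rhs = 10, matching y values: none (0 points).
  x = 6: rhs = 2, matching y values: none (0 points).
  x = 7: rhs = 11, matching y values: 7, 12 (2 points).
  x = 8: rhs = 5, matching y values: 9, 10 (2 points).
  x = 9: rhs = 9, matching y values: 3, 16 (2 points).
  x = 10: rhs = 10, matching y values: none (0 points).
  x = 11: rhs = 14, matching y values: none (0 points).
  x = 12: rhs = 8, matching y values: none (0 points).
  x = 13: rhs = 17, matching y values: 6, 13 (2 points).
  x = 14: rhs = 9, matching y values: 3, 16 (2 points).
  x = 15: rhs = 9, matching y values: 3, 16 (2 points).
  x = 16: rhs = 4, matching y values: 2, 17 (2 points).
  x = 17: rhs = 0, matching y values: 0 (1 points).
  x = 18: rhs = 3, matching y values: none (0 points).
Total affine count: 19.
Full point count |E(F_19)| = 19 + 1 = 20.
Hasse bound: |20 − (19+1)| = |0| = 0 ≤ 2√19 ≈ 8.7178 ✓.


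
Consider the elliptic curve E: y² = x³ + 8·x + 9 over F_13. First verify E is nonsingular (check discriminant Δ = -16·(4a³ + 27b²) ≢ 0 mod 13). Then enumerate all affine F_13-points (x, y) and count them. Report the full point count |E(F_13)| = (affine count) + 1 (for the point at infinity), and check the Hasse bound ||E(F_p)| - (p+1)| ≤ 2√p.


Affine points = {(0, 3), (0, 10), (4, 1), (4, 12), (6, 0), (8, 0), (9, 2), (9, 11), (10, 6), (10, 7), (12, 0)}; affine count = 11; |E(F_13)| = 12.

Discriminant check: Δ ∝ 4a³ + 27b² = 4·8³ + 27·9² = 4·512 + 27·81 ≡ 10 (mod 13). Nonzero ⇒ E is nonsingular.
For each x ∈ F_13, compute rhs = x³ + 8·x + 9 mod 13, then count y ∈ F_13 with y² ≡ rhs.
  x = 0: rhs = 9, matching y values: 3, 10 (2 points).
  x = 1: rhs = 5, matching y values: none (0 points).
  x = 2: rhs = 7, matching y values: none (0 points).
  x = 3: rhs = 8, matching y values: none (0 points).
  x = 4: rhs = 1, matching y values: 1, 12 (2 points).
  x = 5: rhs = 5, matching y values: none (0 points).
  x = 6: rhs = 0, matching y values: 0 (1 points).
  x = 7: rhs = 5, matching y values: none (0 points).
  x = 8: rhs = 0, matching y values: 0 (1 points).
  x = 9: rhs = 4, matching y values: 2, 11 (2 points).
  x = 10: rhs = 10, matching y values: 6, 7 (2 points).
  x = 11: rhs = 11, matching y values: none (0 points).
  x = 12: rhs = 0, matching y values: 0 (1 points).
Total affine count: 11.
Full point count |E(F_13)| = 11 + 1 = 12.
Hasse bound: |12 − (13+1)| = |-2| = 2 ≤ 2√13 ≈ 7.2111 ✓.


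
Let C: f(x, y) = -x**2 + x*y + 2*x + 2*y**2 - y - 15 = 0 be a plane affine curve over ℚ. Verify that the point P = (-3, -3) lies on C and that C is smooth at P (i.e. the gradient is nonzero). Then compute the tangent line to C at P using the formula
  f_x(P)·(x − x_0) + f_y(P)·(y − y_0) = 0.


Tangent line at P: 5*x - 16*y - 33 = 0.

Step 1: f(-3, -3) = 0, so P lies on C.
Step 2: partial derivatives
  f_x(x, y) = -2*x + y + 2, f_y(x, y) = x + 4*y - 1.
  f_x(P) = 5, f_y(P) = -16 (gradient nonzero, so P is smooth).
Step 3: tangent line at P: 5·(x − -3) + -16·(y − -3) = 0.
Expanding: 5*x - 16*y - 33 = 0.


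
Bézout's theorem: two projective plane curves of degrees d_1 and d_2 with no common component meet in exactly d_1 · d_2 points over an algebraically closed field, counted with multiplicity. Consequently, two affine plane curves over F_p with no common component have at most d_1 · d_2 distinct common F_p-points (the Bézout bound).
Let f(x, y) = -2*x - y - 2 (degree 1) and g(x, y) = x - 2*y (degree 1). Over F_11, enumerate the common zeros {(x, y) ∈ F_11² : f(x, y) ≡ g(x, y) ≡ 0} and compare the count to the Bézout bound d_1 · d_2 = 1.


Common zeros: {(8, 4)}; count = 1; Bézout bound = 1.

deg(f) = 1, deg(g) = 1, so Bézout bound = 1.
Scan x ∈ F_11. For each x, list the y ∈ F_11 with f(x, y) ≡ 0 and those with g(x, y) ≡ 0 (mod 11); the common zeros in that column are the intersection.
  x = 0: f ≡ 0 at y ∈ {9}; g ≡ 0 at y ∈ {0}; common: ∅.
  x = 1: f ≡ 0 at y ∈ {7}; g ≡ 0 at y ∈ {6}; common: ∅.
  x = 2: f ≡ 0 at y ∈ {5}; g ≡ 0 at y ∈ {1}; common: ∅.
  x = 3: f ≡ 0 at y ∈ {3}; g ≡ 0 at y ∈ {7}; common: ∅.
  x = 4: f ≡ 0 at y ∈ {1}; g ≡ 0 at y ∈ {2}; common: ∅.
  x = 5: f ≡ 0 at y ∈ {10}; g ≡ 0 at y ∈ {8}; common: ∅.
  x = 6: f ≡ 0 at y ∈ {8}; g ≡ 0 at y ∈ {3}; common: ∅.
  x = 7: f ≡ 0 at y ∈ {6}; g ≡ 0 at y ∈ {9}; common: ∅.
  x = 8: f ≡ 0 at y ∈ {4}; g ≡ 0 at y ∈ {4}; common: {4}.
  x = 9: f ≡ 0 at y ∈ {2}; g ≡ 0 at y ∈ {10}; common: ∅.
  x = 10: f ≡ 0 at y ∈ {0}; g ≡ 0 at y ∈ {5}; common: ∅.
Collecting: common zeros = {(8, 4)}, so the count is 1.
Comparison with the Bézout bound: 1 ≤ 1 = deg(f)·deg(g), as expected for curves with no common component (the bound is attained).


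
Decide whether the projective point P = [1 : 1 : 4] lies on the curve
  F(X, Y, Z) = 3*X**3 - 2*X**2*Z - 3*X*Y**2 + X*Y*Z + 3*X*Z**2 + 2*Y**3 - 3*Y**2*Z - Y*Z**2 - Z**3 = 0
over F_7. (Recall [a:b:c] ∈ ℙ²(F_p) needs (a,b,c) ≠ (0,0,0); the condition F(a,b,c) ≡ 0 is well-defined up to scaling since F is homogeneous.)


F(1,1,4) ≡ 3 (mod 7); P is NOT on the curve.

Evaluate F(1, 1, 4) term-by-term (mod 7).
  3*X**3 ↦ 3·1·1·1 = 3
  -2*X**2*Z ↦ -2·1·1·4 = -8
  -3*X*Y**2 ↦ -3·1·1·1 = -3
  X*Y*Z ↦ 1·1·1·4 = 4
  3*X*Z**2 ↦ 3·1·1·16 = 48
  2*Y**3 ↦ 2·1·1·1 = 2
  -3*Y**2*Z ↦ -3·1·1·4 = -12
  -Y*Z**2 ↦ -1·1·1·16 = -16
  -Z**3 ↦ -1·1·1·64 = -64
Sum: F(1, 1, 4) = (3) + (-8) + (-3) + (4) + (48) + (2) + (-12) + (-16) + (-64) = -46.
Reducing mod 7: -46 ≡ 3 (mod 7).
Since F(a, b, c) ≡ 3 ≠ 0 (mod 7), P does NOT lie on the curve.


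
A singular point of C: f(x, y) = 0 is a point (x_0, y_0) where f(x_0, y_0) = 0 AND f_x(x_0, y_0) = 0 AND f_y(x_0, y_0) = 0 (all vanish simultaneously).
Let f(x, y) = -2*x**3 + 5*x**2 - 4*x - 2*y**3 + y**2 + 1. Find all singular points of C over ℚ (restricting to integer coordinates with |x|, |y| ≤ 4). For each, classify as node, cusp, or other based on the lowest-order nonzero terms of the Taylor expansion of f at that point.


Singular points: {(1, 0)}; classification: node.

Compute partial derivatives:
  f_x = -6*x**2 + 10*x - 4.
  f_y = -6*y**2 + 2*y.
Scan x_0 ∈ {−4, ..., 4}. For each x_0, f_y(x_0, y) is a polynomial in y; find its integer roots y ∈ {−4, ..., 4}, then test f_x and f at those candidates.
  x = -4: f_y(-4, y) = -6*y**2 + 2*y; vanishes at y ∈ {0}. (-4, 0): f_x = -140 ≠ 0.
  x = -3: f_y(-3, y) = -6*y**2 + 2*y; vanishes at y ∈ {0}. (-3, 0): f_x = -88 ≠ 0.
  x = -2: f_y(-2, y) = -6*y**2 + 2*y; vanishes at y ∈ {0}. (-2, 0): f_x = -48 ≠ 0.
  x = -1: f_y(-1, y) = -6*y**2 + 2*y; vanishes at y ∈ {0}. (-1, 0): f_x = -20 ≠ 0.
  x = 0: f_y(0, y) = -6*y**2 + 2*y; vanishes at y ∈ {0}. (0, 0): f_x = -4 ≠ 0.
  x = 1: f_y(1, y) = -6*y**2 + 2*y; vanishes at y ∈ {0}. (1, 0): f_x = 0, f = 0 — SINGULAR.
  x = 2: f_y(2, y) = -6*y**2 + 2*y; vanishes at y ∈ {0}. (2, 0): f_x = -8 ≠ 0.
  x = 3: f_y(3, y) = -6*y**2 + 2*y; vanishes at y ∈ {0}. (3, 0): f_x = -28 ≠ 0.
  x = 4: f_y(4, y) = -6*y**2 + 2*y; vanishes at y ∈ {0}. (4, 0): f_x = -60 ≠ 0.
Only singular point on the grid: (1, 0).
Classify: substitute x = 1 + u, y = 0 + v and expand: f = -2*u**3 - u**2 - 2*v**3 + v**2.
No constant or linear terms (consistent with a singular point). Quadratic part: -u**2 + v**2. Cubic part: -2*u**3 - 2*v**3.
The quadratic part v**2 - u**2 = (v − u)(v + u) splits into two distinct linear factors, so there are two distinct tangent lines y − 0 = ±(x − 1) — this is a node (ordinary double point).
Classification: node.


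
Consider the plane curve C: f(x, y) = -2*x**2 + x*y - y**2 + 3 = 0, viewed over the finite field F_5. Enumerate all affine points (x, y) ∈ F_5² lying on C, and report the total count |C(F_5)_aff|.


Affine F_5-points: {(1, 3), (2, 0), (2, 2), (3, 0), (3, 3), (4, 2)}; count = 6.

For each of the 25 pairs (x, y) ∈ F_5², evaluate f(x, y) mod 5. Record the zeros.
  x = 0: [0↦3, 1↦2, 2↦4, 3↦4, 4↦2]  zeros at y ∈ ∅
  x = 1: [0↦1, 1↦1, 2↦4, 3↦0, 4↦4]  zeros at y ∈ {3}
  x = 2: [0↦0, 1↦1, 2↦0, 3↦2, 4↦2]  zeros at y ∈ {0, 2}
  x = 3: [0↦0, 1↦2, 2↦2, 3↦0, 4↦1]  zeros at y ∈ {0, 3}
  x = 4: [0↦1, 1↦4, 2↦0, 3↦4, 4↦1]  zeros at y ∈ {2}
Collecting zeros: affine points = {(1, 3), (2, 0), (2, 2), (3, 0), (3, 3), (4, 2)}.
Total count |C(F_5)_aff| = 6.


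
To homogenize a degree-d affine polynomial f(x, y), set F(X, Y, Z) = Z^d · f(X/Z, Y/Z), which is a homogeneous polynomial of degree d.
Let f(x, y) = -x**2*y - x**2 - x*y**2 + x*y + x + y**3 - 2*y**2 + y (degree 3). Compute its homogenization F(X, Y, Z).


F(X, Y, Z) = -X**2*Y - X**2*Z - X*Y**2 + X*Y*Z + X*Z**2 + Y**3 - 2*Y**2*Z + Y*Z**2

deg(f) = 3.
Substitute x = X/Z, y = Y/Z into f, then multiply by Z^3.
  monomial -1·x^2·y^1 ↦ -1·X^2·Y^1·Z^0.
  monomial -1·x^2·y^0 ↦ -1·X^2·Y^0·Z^1.
  monomial -1·x^1·y^2 ↦ -1·X^1·Y^2·Z^0.
  monomial 1·x^1·y^1 ↦ 1·X^1·Y^1·Z^1.
  monomial 1·x^1·y^0 ↦ 1·X^1·Y^0·Z^2.
  monomial 1·x^0·y^3 ↦ 1·X^0·Y^3·Z^0.
  monomial -2·x^0·y^2 ↦ -2·X^0·Y^2·Z^1.
  monomial 1·x^0·y^1 ↦ 1·X^0·Y^1·Z^2.
Collecting: F(X, Y, Z) = -X**2*Y - X**2*Z - X*Y**2 + X*Y*Z + X*Z**2 + Y**3 - 2*Y**2*Z + Y*Z**2.


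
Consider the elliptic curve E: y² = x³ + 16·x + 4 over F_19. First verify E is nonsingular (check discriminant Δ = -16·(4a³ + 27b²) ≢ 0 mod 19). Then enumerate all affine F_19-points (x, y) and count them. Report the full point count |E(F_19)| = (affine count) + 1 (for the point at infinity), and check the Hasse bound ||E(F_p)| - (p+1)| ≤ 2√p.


Affine points = {(0, 2), (0, 17), (2, 5), (2, 14), (5, 0), (8, 6), (8, 13), (10, 9), (10, 10), (12, 9), (12, 10), (15, 3), (15, 16), (16, 9), (16, 10), (18, 5), (18, 14)}; affine count = 17; |E(F_19)| = 18.

Discriminant check: Δ ∝ 4a³ + 27b² = 4·16³ + 27·4² = 4·4096 + 27·16 ≡ 1 (mod 19). Nonzero ⇒ E is nonsingular.
For each x ∈ F_19, compute rhs = x³ + 16·x + 4 mod 19, then count y ∈ F_19 with y² ≡ rhs.
  x = 0: rhs = 4, matching y values: 2, 17 (2 points).
  x = 1: rhs = 2, matching y values: none (0 points).
  x = 2: rhs = 6, matching y values: 5, 14 (2 points).
  x = 3: rhs = 3, matching y values: none (0 points).
  x = 4: rhs = 18, matching y values: none (0 points).
  x = 5: rhs = 0, matching y values: 0 (1 points).
  x = 6: rhs = 12, matching y values: none (0 points).
  x = 7: rhs = 3, matching y values: none (0 points).
  x = 8: rhs = 17, matching y values: 6, 13 (2 points).
  x = 9: rhs = 3, matching y values: none (0 points).
  x = 10: rhs = 5, matching y values: 9, 10 (2 points).
  x = 11: rhs = 10, matching y values: none (0 points).
  x = 12: rhs = 5, matching y values: 9, 10 (2 points).
  x = 13: rhs = 15, matching y values: none (0 points).
  x = 14: rhs = 8, matching y values: none (0 points).
  x = 15: rhs = 9, matching y values: 3, 16 (2 points).
  x = 16: rhs = 5, matching y values: 9, 10 (2 points).
  x = 17: rhs = 2, matching y values: none (0 points).
  x = 18: rhs = 6, matching y values: 5, 14 (2 points).
Total affine count: 17.
Full point count |E(F_19)| = 17 + 1 = 18.
Hasse bound: |18 − (19+1)| = |-2| = 2 ≤ 2√19 ≈ 8.7178 ✓.
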